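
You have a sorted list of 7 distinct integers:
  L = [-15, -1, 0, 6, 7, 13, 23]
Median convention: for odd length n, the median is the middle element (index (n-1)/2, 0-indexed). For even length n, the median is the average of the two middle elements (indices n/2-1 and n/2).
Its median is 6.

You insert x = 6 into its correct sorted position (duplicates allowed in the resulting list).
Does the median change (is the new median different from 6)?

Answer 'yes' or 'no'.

Answer: no

Derivation:
Old median = 6
Insert x = 6
New median = 6
Changed? no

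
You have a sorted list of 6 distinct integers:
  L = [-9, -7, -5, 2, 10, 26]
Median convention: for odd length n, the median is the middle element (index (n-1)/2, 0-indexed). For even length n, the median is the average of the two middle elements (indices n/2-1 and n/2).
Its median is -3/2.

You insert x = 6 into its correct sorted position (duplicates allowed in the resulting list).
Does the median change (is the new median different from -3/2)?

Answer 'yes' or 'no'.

Answer: yes

Derivation:
Old median = -3/2
Insert x = 6
New median = 2
Changed? yes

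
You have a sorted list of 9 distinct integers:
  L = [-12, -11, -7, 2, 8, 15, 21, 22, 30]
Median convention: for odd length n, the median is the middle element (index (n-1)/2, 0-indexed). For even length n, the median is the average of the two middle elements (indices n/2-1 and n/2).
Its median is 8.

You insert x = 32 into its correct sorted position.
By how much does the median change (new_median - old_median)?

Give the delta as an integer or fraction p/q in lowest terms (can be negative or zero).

Answer: 7/2

Derivation:
Old median = 8
After inserting x = 32: new sorted = [-12, -11, -7, 2, 8, 15, 21, 22, 30, 32]
New median = 23/2
Delta = 23/2 - 8 = 7/2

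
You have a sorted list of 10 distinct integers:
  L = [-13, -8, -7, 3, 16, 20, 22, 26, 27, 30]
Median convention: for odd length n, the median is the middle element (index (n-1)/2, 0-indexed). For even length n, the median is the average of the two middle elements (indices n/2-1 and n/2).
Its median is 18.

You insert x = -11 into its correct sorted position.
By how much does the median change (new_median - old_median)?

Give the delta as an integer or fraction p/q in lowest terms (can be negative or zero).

Old median = 18
After inserting x = -11: new sorted = [-13, -11, -8, -7, 3, 16, 20, 22, 26, 27, 30]
New median = 16
Delta = 16 - 18 = -2

Answer: -2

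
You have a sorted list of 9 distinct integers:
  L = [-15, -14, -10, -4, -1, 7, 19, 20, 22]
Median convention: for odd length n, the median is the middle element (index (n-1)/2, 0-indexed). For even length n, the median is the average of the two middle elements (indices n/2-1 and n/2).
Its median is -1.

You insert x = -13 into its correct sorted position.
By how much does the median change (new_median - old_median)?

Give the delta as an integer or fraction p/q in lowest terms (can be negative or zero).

Answer: -3/2

Derivation:
Old median = -1
After inserting x = -13: new sorted = [-15, -14, -13, -10, -4, -1, 7, 19, 20, 22]
New median = -5/2
Delta = -5/2 - -1 = -3/2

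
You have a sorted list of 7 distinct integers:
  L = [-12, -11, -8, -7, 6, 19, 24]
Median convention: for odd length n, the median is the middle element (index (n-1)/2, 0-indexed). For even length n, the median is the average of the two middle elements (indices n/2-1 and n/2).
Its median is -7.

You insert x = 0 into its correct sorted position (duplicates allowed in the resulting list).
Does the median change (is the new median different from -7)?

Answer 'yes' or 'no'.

Old median = -7
Insert x = 0
New median = -7/2
Changed? yes

Answer: yes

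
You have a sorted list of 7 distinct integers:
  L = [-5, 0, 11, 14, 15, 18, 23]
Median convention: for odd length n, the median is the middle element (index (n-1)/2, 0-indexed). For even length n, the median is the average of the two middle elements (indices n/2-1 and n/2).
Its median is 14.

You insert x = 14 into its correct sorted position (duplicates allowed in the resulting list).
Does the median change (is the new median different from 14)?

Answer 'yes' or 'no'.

Old median = 14
Insert x = 14
New median = 14
Changed? no

Answer: no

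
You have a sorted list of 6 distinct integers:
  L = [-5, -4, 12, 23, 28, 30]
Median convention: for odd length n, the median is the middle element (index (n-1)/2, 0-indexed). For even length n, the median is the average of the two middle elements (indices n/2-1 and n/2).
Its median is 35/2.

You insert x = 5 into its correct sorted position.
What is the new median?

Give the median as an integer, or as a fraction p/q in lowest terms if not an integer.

Answer: 12

Derivation:
Old list (sorted, length 6): [-5, -4, 12, 23, 28, 30]
Old median = 35/2
Insert x = 5
Old length even (6). Middle pair: indices 2,3 = 12,23.
New length odd (7). New median = single middle element.
x = 5: 2 elements are < x, 4 elements are > x.
New sorted list: [-5, -4, 5, 12, 23, 28, 30]
New median = 12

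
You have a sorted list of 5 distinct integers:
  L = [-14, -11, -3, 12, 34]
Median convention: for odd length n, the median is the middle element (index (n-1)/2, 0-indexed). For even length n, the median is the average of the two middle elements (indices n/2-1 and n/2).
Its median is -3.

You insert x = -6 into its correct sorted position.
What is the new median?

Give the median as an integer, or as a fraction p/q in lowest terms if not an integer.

Old list (sorted, length 5): [-14, -11, -3, 12, 34]
Old median = -3
Insert x = -6
Old length odd (5). Middle was index 2 = -3.
New length even (6). New median = avg of two middle elements.
x = -6: 2 elements are < x, 3 elements are > x.
New sorted list: [-14, -11, -6, -3, 12, 34]
New median = -9/2

Answer: -9/2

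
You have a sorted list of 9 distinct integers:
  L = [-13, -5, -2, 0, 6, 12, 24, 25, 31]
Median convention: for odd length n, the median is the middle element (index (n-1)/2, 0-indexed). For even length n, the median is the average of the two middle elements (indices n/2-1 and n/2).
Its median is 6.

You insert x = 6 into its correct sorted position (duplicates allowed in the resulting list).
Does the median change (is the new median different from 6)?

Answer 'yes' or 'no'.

Answer: no

Derivation:
Old median = 6
Insert x = 6
New median = 6
Changed? no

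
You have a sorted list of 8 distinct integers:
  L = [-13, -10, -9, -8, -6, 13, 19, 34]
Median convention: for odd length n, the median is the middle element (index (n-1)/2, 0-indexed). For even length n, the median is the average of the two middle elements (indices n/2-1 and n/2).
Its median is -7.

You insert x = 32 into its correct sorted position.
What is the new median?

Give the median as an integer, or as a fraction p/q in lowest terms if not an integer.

Answer: -6

Derivation:
Old list (sorted, length 8): [-13, -10, -9, -8, -6, 13, 19, 34]
Old median = -7
Insert x = 32
Old length even (8). Middle pair: indices 3,4 = -8,-6.
New length odd (9). New median = single middle element.
x = 32: 7 elements are < x, 1 elements are > x.
New sorted list: [-13, -10, -9, -8, -6, 13, 19, 32, 34]
New median = -6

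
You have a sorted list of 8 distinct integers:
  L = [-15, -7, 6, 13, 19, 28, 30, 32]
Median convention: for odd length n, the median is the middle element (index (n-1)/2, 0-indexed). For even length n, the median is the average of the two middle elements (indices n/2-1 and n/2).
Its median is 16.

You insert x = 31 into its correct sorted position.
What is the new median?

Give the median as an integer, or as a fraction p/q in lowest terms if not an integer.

Old list (sorted, length 8): [-15, -7, 6, 13, 19, 28, 30, 32]
Old median = 16
Insert x = 31
Old length even (8). Middle pair: indices 3,4 = 13,19.
New length odd (9). New median = single middle element.
x = 31: 7 elements are < x, 1 elements are > x.
New sorted list: [-15, -7, 6, 13, 19, 28, 30, 31, 32]
New median = 19

Answer: 19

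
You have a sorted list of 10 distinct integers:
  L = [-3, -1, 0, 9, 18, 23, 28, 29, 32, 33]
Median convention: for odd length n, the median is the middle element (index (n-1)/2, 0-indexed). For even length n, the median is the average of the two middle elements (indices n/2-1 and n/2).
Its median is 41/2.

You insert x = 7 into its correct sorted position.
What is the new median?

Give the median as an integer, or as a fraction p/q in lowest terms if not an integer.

Old list (sorted, length 10): [-3, -1, 0, 9, 18, 23, 28, 29, 32, 33]
Old median = 41/2
Insert x = 7
Old length even (10). Middle pair: indices 4,5 = 18,23.
New length odd (11). New median = single middle element.
x = 7: 3 elements are < x, 7 elements are > x.
New sorted list: [-3, -1, 0, 7, 9, 18, 23, 28, 29, 32, 33]
New median = 18

Answer: 18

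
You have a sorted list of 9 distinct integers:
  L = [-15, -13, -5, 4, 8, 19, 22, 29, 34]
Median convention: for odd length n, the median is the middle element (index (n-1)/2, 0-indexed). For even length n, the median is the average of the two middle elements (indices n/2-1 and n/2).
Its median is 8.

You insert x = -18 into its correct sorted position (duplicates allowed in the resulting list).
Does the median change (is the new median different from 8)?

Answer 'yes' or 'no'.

Old median = 8
Insert x = -18
New median = 6
Changed? yes

Answer: yes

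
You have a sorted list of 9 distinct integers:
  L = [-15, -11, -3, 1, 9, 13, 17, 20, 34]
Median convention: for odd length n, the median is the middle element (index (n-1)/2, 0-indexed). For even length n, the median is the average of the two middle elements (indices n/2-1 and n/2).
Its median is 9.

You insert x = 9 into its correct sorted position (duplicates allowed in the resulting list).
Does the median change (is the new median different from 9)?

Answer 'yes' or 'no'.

Answer: no

Derivation:
Old median = 9
Insert x = 9
New median = 9
Changed? no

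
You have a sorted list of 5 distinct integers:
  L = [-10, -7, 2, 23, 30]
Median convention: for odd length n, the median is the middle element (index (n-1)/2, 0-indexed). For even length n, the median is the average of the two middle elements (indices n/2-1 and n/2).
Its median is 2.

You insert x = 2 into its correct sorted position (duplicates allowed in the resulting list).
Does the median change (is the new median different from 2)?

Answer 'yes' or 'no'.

Old median = 2
Insert x = 2
New median = 2
Changed? no

Answer: no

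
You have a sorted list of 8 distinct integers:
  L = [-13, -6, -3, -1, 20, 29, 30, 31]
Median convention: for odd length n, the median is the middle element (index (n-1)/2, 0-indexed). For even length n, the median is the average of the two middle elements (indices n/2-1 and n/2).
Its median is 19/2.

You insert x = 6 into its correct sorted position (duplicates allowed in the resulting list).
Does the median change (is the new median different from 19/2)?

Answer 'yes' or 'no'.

Old median = 19/2
Insert x = 6
New median = 6
Changed? yes

Answer: yes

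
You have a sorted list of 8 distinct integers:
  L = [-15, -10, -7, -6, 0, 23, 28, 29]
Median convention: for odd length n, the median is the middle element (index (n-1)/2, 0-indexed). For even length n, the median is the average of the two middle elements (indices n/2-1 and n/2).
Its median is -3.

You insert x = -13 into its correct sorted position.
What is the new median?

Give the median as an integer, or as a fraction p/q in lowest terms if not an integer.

Old list (sorted, length 8): [-15, -10, -7, -6, 0, 23, 28, 29]
Old median = -3
Insert x = -13
Old length even (8). Middle pair: indices 3,4 = -6,0.
New length odd (9). New median = single middle element.
x = -13: 1 elements are < x, 7 elements are > x.
New sorted list: [-15, -13, -10, -7, -6, 0, 23, 28, 29]
New median = -6

Answer: -6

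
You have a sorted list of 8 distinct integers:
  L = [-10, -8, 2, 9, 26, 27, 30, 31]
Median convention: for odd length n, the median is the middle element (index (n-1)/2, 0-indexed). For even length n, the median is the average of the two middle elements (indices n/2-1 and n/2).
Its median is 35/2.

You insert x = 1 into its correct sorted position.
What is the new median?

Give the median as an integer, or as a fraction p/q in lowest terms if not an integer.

Old list (sorted, length 8): [-10, -8, 2, 9, 26, 27, 30, 31]
Old median = 35/2
Insert x = 1
Old length even (8). Middle pair: indices 3,4 = 9,26.
New length odd (9). New median = single middle element.
x = 1: 2 elements are < x, 6 elements are > x.
New sorted list: [-10, -8, 1, 2, 9, 26, 27, 30, 31]
New median = 9

Answer: 9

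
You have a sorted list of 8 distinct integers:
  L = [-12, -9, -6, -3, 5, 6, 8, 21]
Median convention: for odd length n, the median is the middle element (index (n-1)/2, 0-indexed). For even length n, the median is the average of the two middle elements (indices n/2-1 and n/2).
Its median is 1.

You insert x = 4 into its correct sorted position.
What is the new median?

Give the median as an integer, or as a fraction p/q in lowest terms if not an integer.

Old list (sorted, length 8): [-12, -9, -6, -3, 5, 6, 8, 21]
Old median = 1
Insert x = 4
Old length even (8). Middle pair: indices 3,4 = -3,5.
New length odd (9). New median = single middle element.
x = 4: 4 elements are < x, 4 elements are > x.
New sorted list: [-12, -9, -6, -3, 4, 5, 6, 8, 21]
New median = 4

Answer: 4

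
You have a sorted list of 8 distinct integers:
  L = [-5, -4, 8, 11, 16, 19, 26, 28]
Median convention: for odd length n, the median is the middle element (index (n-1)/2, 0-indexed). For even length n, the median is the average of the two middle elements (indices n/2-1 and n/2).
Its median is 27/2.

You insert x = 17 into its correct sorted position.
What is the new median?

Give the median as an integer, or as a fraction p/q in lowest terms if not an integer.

Old list (sorted, length 8): [-5, -4, 8, 11, 16, 19, 26, 28]
Old median = 27/2
Insert x = 17
Old length even (8). Middle pair: indices 3,4 = 11,16.
New length odd (9). New median = single middle element.
x = 17: 5 elements are < x, 3 elements are > x.
New sorted list: [-5, -4, 8, 11, 16, 17, 19, 26, 28]
New median = 16

Answer: 16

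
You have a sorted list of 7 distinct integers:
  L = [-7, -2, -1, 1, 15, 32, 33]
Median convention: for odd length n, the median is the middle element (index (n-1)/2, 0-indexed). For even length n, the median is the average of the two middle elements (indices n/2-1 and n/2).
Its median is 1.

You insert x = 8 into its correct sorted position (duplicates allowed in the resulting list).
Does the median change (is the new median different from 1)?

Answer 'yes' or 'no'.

Old median = 1
Insert x = 8
New median = 9/2
Changed? yes

Answer: yes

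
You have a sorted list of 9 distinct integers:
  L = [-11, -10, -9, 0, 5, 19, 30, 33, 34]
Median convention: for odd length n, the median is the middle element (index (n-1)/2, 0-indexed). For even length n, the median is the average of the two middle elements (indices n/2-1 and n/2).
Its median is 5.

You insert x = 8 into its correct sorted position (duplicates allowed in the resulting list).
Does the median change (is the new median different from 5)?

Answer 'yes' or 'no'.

Answer: yes

Derivation:
Old median = 5
Insert x = 8
New median = 13/2
Changed? yes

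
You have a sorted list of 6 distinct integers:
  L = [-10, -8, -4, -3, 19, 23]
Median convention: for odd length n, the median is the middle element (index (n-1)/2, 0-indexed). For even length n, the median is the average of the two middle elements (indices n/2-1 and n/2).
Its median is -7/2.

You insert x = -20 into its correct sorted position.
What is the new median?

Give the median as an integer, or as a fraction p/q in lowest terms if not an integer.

Answer: -4

Derivation:
Old list (sorted, length 6): [-10, -8, -4, -3, 19, 23]
Old median = -7/2
Insert x = -20
Old length even (6). Middle pair: indices 2,3 = -4,-3.
New length odd (7). New median = single middle element.
x = -20: 0 elements are < x, 6 elements are > x.
New sorted list: [-20, -10, -8, -4, -3, 19, 23]
New median = -4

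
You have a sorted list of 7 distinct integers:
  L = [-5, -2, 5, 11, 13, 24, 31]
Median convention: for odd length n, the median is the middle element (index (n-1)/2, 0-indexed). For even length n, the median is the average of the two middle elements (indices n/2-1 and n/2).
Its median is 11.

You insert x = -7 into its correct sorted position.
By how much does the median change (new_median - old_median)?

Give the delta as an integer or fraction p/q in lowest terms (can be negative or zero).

Answer: -3

Derivation:
Old median = 11
After inserting x = -7: new sorted = [-7, -5, -2, 5, 11, 13, 24, 31]
New median = 8
Delta = 8 - 11 = -3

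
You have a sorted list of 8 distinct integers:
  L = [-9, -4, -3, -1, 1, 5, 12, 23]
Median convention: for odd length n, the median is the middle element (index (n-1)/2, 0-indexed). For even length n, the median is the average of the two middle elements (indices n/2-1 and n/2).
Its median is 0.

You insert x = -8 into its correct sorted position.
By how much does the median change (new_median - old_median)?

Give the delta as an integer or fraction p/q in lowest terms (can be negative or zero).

Old median = 0
After inserting x = -8: new sorted = [-9, -8, -4, -3, -1, 1, 5, 12, 23]
New median = -1
Delta = -1 - 0 = -1

Answer: -1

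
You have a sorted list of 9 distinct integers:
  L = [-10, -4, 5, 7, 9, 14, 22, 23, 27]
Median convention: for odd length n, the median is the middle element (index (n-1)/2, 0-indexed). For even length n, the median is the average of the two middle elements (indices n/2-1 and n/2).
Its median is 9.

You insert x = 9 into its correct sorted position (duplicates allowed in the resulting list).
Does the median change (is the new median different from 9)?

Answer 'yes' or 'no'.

Old median = 9
Insert x = 9
New median = 9
Changed? no

Answer: no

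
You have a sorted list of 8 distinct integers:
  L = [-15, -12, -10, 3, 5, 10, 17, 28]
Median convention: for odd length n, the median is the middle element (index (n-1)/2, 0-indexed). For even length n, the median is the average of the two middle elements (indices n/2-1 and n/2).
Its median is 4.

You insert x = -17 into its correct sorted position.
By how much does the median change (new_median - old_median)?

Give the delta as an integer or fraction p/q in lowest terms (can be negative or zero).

Answer: -1

Derivation:
Old median = 4
After inserting x = -17: new sorted = [-17, -15, -12, -10, 3, 5, 10, 17, 28]
New median = 3
Delta = 3 - 4 = -1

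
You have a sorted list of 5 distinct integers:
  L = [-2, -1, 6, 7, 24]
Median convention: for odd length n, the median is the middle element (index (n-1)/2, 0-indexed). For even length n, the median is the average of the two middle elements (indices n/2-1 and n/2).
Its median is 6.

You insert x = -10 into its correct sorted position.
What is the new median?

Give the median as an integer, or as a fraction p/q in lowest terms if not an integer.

Old list (sorted, length 5): [-2, -1, 6, 7, 24]
Old median = 6
Insert x = -10
Old length odd (5). Middle was index 2 = 6.
New length even (6). New median = avg of two middle elements.
x = -10: 0 elements are < x, 5 elements are > x.
New sorted list: [-10, -2, -1, 6, 7, 24]
New median = 5/2

Answer: 5/2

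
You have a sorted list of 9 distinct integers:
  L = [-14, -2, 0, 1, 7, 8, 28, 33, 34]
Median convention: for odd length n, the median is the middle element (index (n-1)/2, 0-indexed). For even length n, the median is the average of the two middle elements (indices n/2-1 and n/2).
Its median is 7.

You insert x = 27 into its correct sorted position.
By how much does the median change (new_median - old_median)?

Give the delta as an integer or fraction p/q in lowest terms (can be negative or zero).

Answer: 1/2

Derivation:
Old median = 7
After inserting x = 27: new sorted = [-14, -2, 0, 1, 7, 8, 27, 28, 33, 34]
New median = 15/2
Delta = 15/2 - 7 = 1/2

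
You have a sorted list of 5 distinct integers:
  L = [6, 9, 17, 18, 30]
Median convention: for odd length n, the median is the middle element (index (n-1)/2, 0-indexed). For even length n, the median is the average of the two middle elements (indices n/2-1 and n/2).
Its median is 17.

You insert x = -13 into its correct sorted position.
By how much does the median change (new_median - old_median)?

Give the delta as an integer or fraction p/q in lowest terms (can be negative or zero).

Answer: -4

Derivation:
Old median = 17
After inserting x = -13: new sorted = [-13, 6, 9, 17, 18, 30]
New median = 13
Delta = 13 - 17 = -4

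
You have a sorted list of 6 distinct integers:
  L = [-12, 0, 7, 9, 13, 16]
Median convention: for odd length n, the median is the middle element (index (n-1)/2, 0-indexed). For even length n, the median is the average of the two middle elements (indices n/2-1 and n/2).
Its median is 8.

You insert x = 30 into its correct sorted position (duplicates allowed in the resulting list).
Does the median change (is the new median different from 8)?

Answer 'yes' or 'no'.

Old median = 8
Insert x = 30
New median = 9
Changed? yes

Answer: yes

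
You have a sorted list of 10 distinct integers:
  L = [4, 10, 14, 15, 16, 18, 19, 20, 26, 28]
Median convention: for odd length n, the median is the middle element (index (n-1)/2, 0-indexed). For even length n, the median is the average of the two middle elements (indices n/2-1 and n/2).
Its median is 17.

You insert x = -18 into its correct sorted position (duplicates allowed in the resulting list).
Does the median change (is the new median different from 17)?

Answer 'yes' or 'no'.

Answer: yes

Derivation:
Old median = 17
Insert x = -18
New median = 16
Changed? yes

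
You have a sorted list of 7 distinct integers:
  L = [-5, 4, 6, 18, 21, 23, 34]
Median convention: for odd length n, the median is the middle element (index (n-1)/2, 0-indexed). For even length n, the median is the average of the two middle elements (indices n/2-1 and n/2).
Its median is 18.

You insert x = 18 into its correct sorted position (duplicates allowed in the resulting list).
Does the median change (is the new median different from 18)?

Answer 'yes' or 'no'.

Old median = 18
Insert x = 18
New median = 18
Changed? no

Answer: no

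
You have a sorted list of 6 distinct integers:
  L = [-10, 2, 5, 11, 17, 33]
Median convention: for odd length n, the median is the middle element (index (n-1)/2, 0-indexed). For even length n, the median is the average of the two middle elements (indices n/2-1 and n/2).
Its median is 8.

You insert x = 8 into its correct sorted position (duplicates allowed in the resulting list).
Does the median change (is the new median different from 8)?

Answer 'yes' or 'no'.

Old median = 8
Insert x = 8
New median = 8
Changed? no

Answer: no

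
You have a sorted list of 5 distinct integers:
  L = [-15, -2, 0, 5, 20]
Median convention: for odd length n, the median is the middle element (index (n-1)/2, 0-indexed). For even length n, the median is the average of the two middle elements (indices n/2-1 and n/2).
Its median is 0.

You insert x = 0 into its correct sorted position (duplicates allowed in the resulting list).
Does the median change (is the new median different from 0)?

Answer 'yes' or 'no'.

Answer: no

Derivation:
Old median = 0
Insert x = 0
New median = 0
Changed? no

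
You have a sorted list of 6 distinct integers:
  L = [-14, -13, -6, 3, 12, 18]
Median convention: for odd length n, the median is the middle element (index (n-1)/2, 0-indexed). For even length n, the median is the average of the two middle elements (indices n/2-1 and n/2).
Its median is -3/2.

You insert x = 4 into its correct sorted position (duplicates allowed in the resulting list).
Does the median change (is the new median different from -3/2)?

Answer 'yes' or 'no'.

Old median = -3/2
Insert x = 4
New median = 3
Changed? yes

Answer: yes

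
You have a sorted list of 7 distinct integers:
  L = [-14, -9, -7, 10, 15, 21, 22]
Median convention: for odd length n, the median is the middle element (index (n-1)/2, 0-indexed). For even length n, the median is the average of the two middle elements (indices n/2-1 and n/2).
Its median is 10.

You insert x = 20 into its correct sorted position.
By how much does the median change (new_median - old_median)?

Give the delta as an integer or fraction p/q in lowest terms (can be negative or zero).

Answer: 5/2

Derivation:
Old median = 10
After inserting x = 20: new sorted = [-14, -9, -7, 10, 15, 20, 21, 22]
New median = 25/2
Delta = 25/2 - 10 = 5/2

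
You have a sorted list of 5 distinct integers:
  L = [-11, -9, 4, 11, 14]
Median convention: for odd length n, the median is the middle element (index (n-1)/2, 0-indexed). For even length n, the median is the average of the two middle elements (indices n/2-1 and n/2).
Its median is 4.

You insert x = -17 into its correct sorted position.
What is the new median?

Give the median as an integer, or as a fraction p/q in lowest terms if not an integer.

Answer: -5/2

Derivation:
Old list (sorted, length 5): [-11, -9, 4, 11, 14]
Old median = 4
Insert x = -17
Old length odd (5). Middle was index 2 = 4.
New length even (6). New median = avg of two middle elements.
x = -17: 0 elements are < x, 5 elements are > x.
New sorted list: [-17, -11, -9, 4, 11, 14]
New median = -5/2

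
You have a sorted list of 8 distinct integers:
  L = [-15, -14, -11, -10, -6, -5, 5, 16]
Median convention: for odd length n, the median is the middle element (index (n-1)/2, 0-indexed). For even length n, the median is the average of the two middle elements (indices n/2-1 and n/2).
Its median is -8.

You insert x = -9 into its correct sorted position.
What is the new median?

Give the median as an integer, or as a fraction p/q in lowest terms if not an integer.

Answer: -9

Derivation:
Old list (sorted, length 8): [-15, -14, -11, -10, -6, -5, 5, 16]
Old median = -8
Insert x = -9
Old length even (8). Middle pair: indices 3,4 = -10,-6.
New length odd (9). New median = single middle element.
x = -9: 4 elements are < x, 4 elements are > x.
New sorted list: [-15, -14, -11, -10, -9, -6, -5, 5, 16]
New median = -9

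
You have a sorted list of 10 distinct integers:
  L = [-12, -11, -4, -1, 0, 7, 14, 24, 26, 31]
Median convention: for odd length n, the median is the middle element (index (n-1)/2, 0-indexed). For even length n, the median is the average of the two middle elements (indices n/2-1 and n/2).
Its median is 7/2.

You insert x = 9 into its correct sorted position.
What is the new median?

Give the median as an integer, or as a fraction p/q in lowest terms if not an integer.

Answer: 7

Derivation:
Old list (sorted, length 10): [-12, -11, -4, -1, 0, 7, 14, 24, 26, 31]
Old median = 7/2
Insert x = 9
Old length even (10). Middle pair: indices 4,5 = 0,7.
New length odd (11). New median = single middle element.
x = 9: 6 elements are < x, 4 elements are > x.
New sorted list: [-12, -11, -4, -1, 0, 7, 9, 14, 24, 26, 31]
New median = 7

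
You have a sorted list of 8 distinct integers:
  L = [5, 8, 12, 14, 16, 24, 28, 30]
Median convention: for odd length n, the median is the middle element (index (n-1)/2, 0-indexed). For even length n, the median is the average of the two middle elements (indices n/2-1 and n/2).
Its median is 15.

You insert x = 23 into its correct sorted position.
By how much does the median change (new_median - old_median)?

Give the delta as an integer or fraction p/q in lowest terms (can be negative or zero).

Answer: 1

Derivation:
Old median = 15
After inserting x = 23: new sorted = [5, 8, 12, 14, 16, 23, 24, 28, 30]
New median = 16
Delta = 16 - 15 = 1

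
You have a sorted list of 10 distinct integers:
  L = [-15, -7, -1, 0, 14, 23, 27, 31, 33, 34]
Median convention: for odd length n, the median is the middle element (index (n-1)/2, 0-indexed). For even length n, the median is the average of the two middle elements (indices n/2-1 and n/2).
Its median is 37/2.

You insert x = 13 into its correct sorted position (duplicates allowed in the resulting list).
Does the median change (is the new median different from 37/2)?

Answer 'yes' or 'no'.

Old median = 37/2
Insert x = 13
New median = 14
Changed? yes

Answer: yes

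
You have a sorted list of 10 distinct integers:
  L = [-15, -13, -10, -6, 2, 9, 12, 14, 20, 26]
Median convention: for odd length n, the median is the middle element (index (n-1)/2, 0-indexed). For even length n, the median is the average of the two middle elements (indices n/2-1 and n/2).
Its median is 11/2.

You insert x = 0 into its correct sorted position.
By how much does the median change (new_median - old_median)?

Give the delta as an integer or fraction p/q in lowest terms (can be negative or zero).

Old median = 11/2
After inserting x = 0: new sorted = [-15, -13, -10, -6, 0, 2, 9, 12, 14, 20, 26]
New median = 2
Delta = 2 - 11/2 = -7/2

Answer: -7/2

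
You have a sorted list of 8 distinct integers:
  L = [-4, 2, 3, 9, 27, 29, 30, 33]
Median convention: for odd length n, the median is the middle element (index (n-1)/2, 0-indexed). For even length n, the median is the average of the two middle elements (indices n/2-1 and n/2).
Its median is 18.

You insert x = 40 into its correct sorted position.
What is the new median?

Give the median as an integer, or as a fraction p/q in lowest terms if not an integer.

Answer: 27

Derivation:
Old list (sorted, length 8): [-4, 2, 3, 9, 27, 29, 30, 33]
Old median = 18
Insert x = 40
Old length even (8). Middle pair: indices 3,4 = 9,27.
New length odd (9). New median = single middle element.
x = 40: 8 elements are < x, 0 elements are > x.
New sorted list: [-4, 2, 3, 9, 27, 29, 30, 33, 40]
New median = 27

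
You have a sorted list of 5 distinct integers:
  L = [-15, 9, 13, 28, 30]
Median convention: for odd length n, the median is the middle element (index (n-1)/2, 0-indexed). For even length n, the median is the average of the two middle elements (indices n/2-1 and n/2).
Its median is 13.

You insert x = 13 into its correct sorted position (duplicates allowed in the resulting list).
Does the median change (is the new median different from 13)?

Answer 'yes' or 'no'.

Old median = 13
Insert x = 13
New median = 13
Changed? no

Answer: no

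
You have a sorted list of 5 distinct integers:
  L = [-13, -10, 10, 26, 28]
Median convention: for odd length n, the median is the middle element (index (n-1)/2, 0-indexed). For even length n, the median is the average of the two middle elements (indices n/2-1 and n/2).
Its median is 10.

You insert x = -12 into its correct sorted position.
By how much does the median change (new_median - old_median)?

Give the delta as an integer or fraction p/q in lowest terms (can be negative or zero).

Old median = 10
After inserting x = -12: new sorted = [-13, -12, -10, 10, 26, 28]
New median = 0
Delta = 0 - 10 = -10

Answer: -10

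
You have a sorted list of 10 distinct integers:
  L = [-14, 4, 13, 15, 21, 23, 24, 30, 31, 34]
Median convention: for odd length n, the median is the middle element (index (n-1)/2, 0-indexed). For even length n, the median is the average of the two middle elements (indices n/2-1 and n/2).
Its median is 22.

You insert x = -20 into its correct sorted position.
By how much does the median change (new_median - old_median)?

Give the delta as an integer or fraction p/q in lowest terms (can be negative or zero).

Answer: -1

Derivation:
Old median = 22
After inserting x = -20: new sorted = [-20, -14, 4, 13, 15, 21, 23, 24, 30, 31, 34]
New median = 21
Delta = 21 - 22 = -1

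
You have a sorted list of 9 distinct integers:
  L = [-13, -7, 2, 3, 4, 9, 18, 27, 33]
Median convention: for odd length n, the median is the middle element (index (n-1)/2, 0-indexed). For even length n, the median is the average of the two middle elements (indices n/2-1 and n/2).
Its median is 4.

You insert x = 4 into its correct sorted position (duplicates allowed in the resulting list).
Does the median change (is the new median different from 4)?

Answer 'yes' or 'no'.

Old median = 4
Insert x = 4
New median = 4
Changed? no

Answer: no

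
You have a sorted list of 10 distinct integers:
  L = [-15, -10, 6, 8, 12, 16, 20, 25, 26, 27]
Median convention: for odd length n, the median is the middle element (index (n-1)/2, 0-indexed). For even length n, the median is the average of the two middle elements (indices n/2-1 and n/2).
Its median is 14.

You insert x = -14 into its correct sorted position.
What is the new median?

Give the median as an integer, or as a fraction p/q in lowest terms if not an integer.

Answer: 12

Derivation:
Old list (sorted, length 10): [-15, -10, 6, 8, 12, 16, 20, 25, 26, 27]
Old median = 14
Insert x = -14
Old length even (10). Middle pair: indices 4,5 = 12,16.
New length odd (11). New median = single middle element.
x = -14: 1 elements are < x, 9 elements are > x.
New sorted list: [-15, -14, -10, 6, 8, 12, 16, 20, 25, 26, 27]
New median = 12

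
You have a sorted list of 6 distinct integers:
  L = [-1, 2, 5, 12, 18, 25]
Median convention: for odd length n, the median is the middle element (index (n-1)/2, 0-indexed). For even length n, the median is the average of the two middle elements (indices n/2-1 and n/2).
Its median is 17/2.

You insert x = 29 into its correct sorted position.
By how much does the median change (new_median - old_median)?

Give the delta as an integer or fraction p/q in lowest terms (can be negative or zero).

Old median = 17/2
After inserting x = 29: new sorted = [-1, 2, 5, 12, 18, 25, 29]
New median = 12
Delta = 12 - 17/2 = 7/2

Answer: 7/2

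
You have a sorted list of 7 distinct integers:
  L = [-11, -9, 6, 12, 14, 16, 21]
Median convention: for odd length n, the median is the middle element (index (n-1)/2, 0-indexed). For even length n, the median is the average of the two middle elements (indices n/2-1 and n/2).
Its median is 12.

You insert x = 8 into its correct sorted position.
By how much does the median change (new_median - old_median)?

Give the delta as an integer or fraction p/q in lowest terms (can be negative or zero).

Answer: -2

Derivation:
Old median = 12
After inserting x = 8: new sorted = [-11, -9, 6, 8, 12, 14, 16, 21]
New median = 10
Delta = 10 - 12 = -2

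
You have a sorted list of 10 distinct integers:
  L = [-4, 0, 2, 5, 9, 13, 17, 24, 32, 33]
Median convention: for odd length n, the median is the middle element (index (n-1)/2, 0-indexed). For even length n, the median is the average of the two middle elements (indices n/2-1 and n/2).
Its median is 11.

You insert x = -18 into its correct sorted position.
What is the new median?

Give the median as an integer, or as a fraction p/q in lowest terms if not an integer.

Old list (sorted, length 10): [-4, 0, 2, 5, 9, 13, 17, 24, 32, 33]
Old median = 11
Insert x = -18
Old length even (10). Middle pair: indices 4,5 = 9,13.
New length odd (11). New median = single middle element.
x = -18: 0 elements are < x, 10 elements are > x.
New sorted list: [-18, -4, 0, 2, 5, 9, 13, 17, 24, 32, 33]
New median = 9

Answer: 9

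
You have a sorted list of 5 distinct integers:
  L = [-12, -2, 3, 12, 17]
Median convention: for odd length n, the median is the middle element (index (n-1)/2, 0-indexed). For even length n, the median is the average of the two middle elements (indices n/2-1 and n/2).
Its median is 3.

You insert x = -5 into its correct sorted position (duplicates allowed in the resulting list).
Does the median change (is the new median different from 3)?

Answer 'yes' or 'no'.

Answer: yes

Derivation:
Old median = 3
Insert x = -5
New median = 1/2
Changed? yes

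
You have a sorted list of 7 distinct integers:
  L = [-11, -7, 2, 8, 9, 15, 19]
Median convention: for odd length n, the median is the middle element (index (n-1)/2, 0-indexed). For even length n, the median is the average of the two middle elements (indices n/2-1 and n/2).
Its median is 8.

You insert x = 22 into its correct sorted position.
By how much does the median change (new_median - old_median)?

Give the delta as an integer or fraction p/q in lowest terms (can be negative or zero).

Answer: 1/2

Derivation:
Old median = 8
After inserting x = 22: new sorted = [-11, -7, 2, 8, 9, 15, 19, 22]
New median = 17/2
Delta = 17/2 - 8 = 1/2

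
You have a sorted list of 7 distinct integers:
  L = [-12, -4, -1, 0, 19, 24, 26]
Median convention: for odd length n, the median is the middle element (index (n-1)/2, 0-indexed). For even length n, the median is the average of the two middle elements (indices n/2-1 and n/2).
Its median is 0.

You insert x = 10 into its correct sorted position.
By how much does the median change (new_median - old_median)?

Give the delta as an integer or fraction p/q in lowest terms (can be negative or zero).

Old median = 0
After inserting x = 10: new sorted = [-12, -4, -1, 0, 10, 19, 24, 26]
New median = 5
Delta = 5 - 0 = 5

Answer: 5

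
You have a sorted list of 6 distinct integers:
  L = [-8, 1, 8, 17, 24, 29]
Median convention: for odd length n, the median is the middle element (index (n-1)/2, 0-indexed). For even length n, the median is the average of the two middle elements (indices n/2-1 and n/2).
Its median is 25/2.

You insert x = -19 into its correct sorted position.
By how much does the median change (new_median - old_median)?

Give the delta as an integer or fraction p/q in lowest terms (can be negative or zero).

Old median = 25/2
After inserting x = -19: new sorted = [-19, -8, 1, 8, 17, 24, 29]
New median = 8
Delta = 8 - 25/2 = -9/2

Answer: -9/2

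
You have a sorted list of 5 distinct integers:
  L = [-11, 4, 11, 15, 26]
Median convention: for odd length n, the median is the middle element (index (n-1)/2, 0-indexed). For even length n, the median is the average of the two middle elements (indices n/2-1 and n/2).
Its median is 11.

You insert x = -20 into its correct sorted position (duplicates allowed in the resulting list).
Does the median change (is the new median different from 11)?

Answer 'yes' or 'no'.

Old median = 11
Insert x = -20
New median = 15/2
Changed? yes

Answer: yes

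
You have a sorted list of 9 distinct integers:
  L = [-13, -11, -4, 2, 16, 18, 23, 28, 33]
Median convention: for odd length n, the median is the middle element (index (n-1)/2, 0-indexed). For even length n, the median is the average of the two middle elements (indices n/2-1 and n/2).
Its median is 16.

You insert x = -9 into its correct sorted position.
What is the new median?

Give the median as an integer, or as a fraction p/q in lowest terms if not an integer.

Answer: 9

Derivation:
Old list (sorted, length 9): [-13, -11, -4, 2, 16, 18, 23, 28, 33]
Old median = 16
Insert x = -9
Old length odd (9). Middle was index 4 = 16.
New length even (10). New median = avg of two middle elements.
x = -9: 2 elements are < x, 7 elements are > x.
New sorted list: [-13, -11, -9, -4, 2, 16, 18, 23, 28, 33]
New median = 9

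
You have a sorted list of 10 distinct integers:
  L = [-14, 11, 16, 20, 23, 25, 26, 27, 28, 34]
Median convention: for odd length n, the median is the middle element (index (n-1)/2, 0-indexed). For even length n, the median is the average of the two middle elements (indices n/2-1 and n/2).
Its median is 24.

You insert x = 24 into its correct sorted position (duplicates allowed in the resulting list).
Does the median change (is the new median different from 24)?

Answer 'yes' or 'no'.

Old median = 24
Insert x = 24
New median = 24
Changed? no

Answer: no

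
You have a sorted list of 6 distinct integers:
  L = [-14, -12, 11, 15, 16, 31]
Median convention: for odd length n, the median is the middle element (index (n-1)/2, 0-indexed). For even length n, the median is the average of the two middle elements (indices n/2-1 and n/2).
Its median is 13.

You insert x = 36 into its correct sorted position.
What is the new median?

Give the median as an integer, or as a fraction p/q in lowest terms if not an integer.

Answer: 15

Derivation:
Old list (sorted, length 6): [-14, -12, 11, 15, 16, 31]
Old median = 13
Insert x = 36
Old length even (6). Middle pair: indices 2,3 = 11,15.
New length odd (7). New median = single middle element.
x = 36: 6 elements are < x, 0 elements are > x.
New sorted list: [-14, -12, 11, 15, 16, 31, 36]
New median = 15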